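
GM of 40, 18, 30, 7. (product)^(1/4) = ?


Product = 40 × 18 × 30 × 7 = 151200
GM = 151200^(1/4) = 19.7191

GM = 19.7191


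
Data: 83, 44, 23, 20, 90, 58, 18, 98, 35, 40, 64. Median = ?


Sorted: 18, 20, 23, 35, 40, 44, 58, 64, 83, 90, 98
n = 11 (odd)
Middle value = 44

Median = 44


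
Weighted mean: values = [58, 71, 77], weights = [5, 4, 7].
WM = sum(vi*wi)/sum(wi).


Numerator = 58*5 + 71*4 + 77*7 = 1113
Denominator = 5 + 4 + 7 = 16
WM = 1113/16 = 69.5625

WM = 69.5625


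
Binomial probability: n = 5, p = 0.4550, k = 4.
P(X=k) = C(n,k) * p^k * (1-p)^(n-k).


C(5,4) = 5
p^4 = 0.042859
(1-p)^1 = 0.545000
P = 5 * 0.042859 * 0.545000 = 0.1168

P(X=4) = 0.1168


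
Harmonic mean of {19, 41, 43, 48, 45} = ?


Sum of reciprocals = 1/19 + 1/41 + 1/43 + 1/48 + 1/45 = 0.143333
HM = 5/0.143333 = 34.8838

HM = 34.8838


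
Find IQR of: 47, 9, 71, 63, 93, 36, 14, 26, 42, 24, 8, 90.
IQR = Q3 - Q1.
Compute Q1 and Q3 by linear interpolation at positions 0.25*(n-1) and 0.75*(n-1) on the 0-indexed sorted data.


Sorted: 8, 9, 14, 24, 26, 36, 42, 47, 63, 71, 90, 93
Q1 (25th %ile) = 21.5000
Q3 (75th %ile) = 65.0000
IQR = 65.0000 - 21.5000 = 43.5000

IQR = 43.5000


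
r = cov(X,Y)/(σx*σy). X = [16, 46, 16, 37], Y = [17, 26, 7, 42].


Mean X = 28.7500, Mean Y = 23.0000
SD X = 13.141062, SD Y = 12.864680
Cov = 122.250000
r = 122.250000/(13.141062*12.864680) = 0.7231

r = 0.7231


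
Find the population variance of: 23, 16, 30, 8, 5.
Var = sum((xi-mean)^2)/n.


Mean = 16.4000
Squared deviations: 43.5600, 0.1600, 184.9600, 70.5600, 129.9600
Sum = 429.2000
Variance = 429.2000/5 = 85.8400

Variance = 85.8400


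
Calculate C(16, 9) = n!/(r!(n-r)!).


C(16,9) = 16!/(9! × 7!)
= 20922789888000/(362880 × 5040)
= 11440

C(16,9) = 11440


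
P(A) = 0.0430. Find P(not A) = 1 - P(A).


P(not A) = 1 - 0.0430 = 0.9570

P(not A) = 0.9570


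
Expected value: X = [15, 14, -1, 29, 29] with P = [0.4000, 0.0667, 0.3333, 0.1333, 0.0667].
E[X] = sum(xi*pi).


E[X] = 15*0.4000 + 14*0.0667 - 1*0.3333 + 29*0.1333 + 29*0.0667
= 6.0000 + 0.9338 - 0.3333 + 3.8657 + 1.9343
= 12.4005

E[X] = 12.4005


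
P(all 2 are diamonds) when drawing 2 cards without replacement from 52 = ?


P(all diamonds) = (13/52) × (12/51)
= 0.0588

P = 0.0588


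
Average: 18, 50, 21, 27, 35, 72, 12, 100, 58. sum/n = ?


Sum = 18 + 50 + 21 + 27 + 35 + 72 + 12 + 100 + 58 = 393
n = 9
Mean = 393/9 = 43.6667

Mean = 43.6667


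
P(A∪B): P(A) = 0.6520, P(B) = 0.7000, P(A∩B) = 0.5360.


P(A∪B) = 0.6520 + 0.7000 - 0.5360
= 1.3520 - 0.5360
= 0.8160

P(A∪B) = 0.8160


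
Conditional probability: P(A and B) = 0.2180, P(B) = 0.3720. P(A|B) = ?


P(A|B) = 0.2180/0.3720 = 0.5860

P(A|B) = 0.5860


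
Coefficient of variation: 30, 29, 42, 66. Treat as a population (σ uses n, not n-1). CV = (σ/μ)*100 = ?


Mean = 41.7500
SD = 14.9060
CV = (14.9060/41.7500)*100 = 35.7029%

CV = 35.7029%


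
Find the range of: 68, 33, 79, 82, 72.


Max = 82, Min = 33
Range = 82 - 33 = 49

Range = 49


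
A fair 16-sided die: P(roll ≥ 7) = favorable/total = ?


Favorable outcomes (roll ≥ 7): 10
Total outcomes = 16
P = 10/16 = 0.6250

P = 0.6250


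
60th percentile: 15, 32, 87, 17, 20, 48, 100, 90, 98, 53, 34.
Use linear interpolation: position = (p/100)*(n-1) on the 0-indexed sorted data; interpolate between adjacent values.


Sorted: 15, 17, 20, 32, 34, 48, 53, 87, 90, 98, 100
n = 11
Index = 60/100 * 10 = 6.0000
Lower = data[6] = 53, Upper = data[7] = 87
P60 = 53 + 0*(34) = 53.0000

P60 = 53.0000


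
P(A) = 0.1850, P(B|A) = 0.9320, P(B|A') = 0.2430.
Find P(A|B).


P(B) = P(B|A)*P(A) + P(B|A')*P(A')
= 0.9320*0.1850 + 0.2430*0.8150
= 0.172420 + 0.198045 = 0.370465
P(A|B) = 0.172420/0.370465 = 0.4654

P(A|B) = 0.4654


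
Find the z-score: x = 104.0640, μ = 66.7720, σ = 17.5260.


z = (104.0640 - 66.7720)/17.5260
= 37.2920/17.5260
= 2.1278

z = 2.1278


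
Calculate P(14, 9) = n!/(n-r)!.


P(14,9) = 14!/5!
= 87178291200/120
= 726485760

P(14,9) = 726485760


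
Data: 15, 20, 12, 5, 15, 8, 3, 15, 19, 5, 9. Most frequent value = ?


Frequencies: 3:1, 5:2, 8:1, 9:1, 12:1, 15:3, 19:1, 20:1
Max frequency = 3
Mode = 15

Mode = 15


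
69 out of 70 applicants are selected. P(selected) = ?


P = 69/70 = 0.9857

P = 0.9857


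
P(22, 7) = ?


P(22,7) = 22!/15!
= 1124000727777607680000/1307674368000
= 859541760

P(22,7) = 859541760


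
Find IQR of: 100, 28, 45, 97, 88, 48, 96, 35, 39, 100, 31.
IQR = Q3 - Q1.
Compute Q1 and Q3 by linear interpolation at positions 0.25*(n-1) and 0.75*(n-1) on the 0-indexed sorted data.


Sorted: 28, 31, 35, 39, 45, 48, 88, 96, 97, 100, 100
Q1 (25th %ile) = 37.0000
Q3 (75th %ile) = 96.5000
IQR = 96.5000 - 37.0000 = 59.5000

IQR = 59.5000


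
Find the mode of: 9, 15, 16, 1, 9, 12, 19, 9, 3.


Frequencies: 1:1, 3:1, 9:3, 12:1, 15:1, 16:1, 19:1
Max frequency = 3
Mode = 9

Mode = 9


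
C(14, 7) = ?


C(14,7) = 14!/(7! × 7!)
= 87178291200/(5040 × 5040)
= 3432

C(14,7) = 3432


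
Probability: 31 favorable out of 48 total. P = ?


P = 31/48 = 0.6458

P = 0.6458


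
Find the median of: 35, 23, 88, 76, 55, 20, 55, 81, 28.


Sorted: 20, 23, 28, 35, 55, 55, 76, 81, 88
n = 9 (odd)
Middle value = 55

Median = 55


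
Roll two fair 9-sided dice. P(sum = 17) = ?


Total outcomes = 9×9 = 81
Favorable (sum = 17): 2
P = 2/81 = 0.0247

P = 0.0247


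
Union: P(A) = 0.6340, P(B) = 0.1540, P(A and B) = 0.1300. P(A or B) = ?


P(A∪B) = 0.6340 + 0.1540 - 0.1300
= 0.7880 - 0.1300
= 0.6580

P(A∪B) = 0.6580


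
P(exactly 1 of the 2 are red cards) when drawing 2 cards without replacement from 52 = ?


Hypergeometric: P(X=1) = C(26,1)·C(26,1) / C(52,2)
= 26 × 26 / 1326
= 676/1326 = 0.5098

P = 0.5098


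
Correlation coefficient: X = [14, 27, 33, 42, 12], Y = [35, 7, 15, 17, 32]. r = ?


Mean X = 25.6000, Mean Y = 21.2000
SD X = 11.359577, SD Y = 10.628264
Cov = -88.320000
r = -88.320000/(11.359577*10.628264) = -0.7315

r = -0.7315


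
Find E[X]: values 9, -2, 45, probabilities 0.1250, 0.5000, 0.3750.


E[X] = 9*0.1250 - 2*0.5000 + 45*0.3750
= 1.1250 - 1.0000 + 16.8750
= 17.0000

E[X] = 17.0000


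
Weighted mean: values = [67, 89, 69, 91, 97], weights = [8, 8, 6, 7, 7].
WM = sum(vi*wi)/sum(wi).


Numerator = 67*8 + 89*8 + 69*6 + 91*7 + 97*7 = 2978
Denominator = 8 + 8 + 6 + 7 + 7 = 36
WM = 2978/36 = 82.7222

WM = 82.7222


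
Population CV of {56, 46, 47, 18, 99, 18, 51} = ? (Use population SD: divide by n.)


Mean = 47.8571
SD = 25.2950
CV = (25.2950/47.8571)*100 = 52.8552%

CV = 52.8552%


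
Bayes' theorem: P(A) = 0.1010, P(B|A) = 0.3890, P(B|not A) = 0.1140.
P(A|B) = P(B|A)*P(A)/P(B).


P(B) = P(B|A)*P(A) + P(B|A')*P(A')
= 0.3890*0.1010 + 0.1140*0.8990
= 0.039289 + 0.102486 = 0.141775
P(A|B) = 0.039289/0.141775 = 0.2771

P(A|B) = 0.2771


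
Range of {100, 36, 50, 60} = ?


Max = 100, Min = 36
Range = 100 - 36 = 64

Range = 64


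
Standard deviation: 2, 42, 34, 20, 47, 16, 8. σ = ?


Mean = 24.1429
Variance = 253.2653
SD = sqrt(253.2653) = 15.9143

SD = 15.9143


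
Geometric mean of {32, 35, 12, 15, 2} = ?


Product = 32 × 35 × 12 × 15 × 2 = 403200
GM = 403200^(1/5) = 13.2161

GM = 13.2161


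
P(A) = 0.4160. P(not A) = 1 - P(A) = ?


P(not A) = 1 - 0.4160 = 0.5840

P(not A) = 0.5840


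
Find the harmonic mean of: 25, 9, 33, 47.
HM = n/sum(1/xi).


Sum of reciprocals = 1/25 + 1/9 + 1/33 + 1/47 = 0.202691
HM = 4/0.202691 = 19.7345

HM = 19.7345


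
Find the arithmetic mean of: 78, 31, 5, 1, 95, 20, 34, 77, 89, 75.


Sum = 78 + 31 + 5 + 1 + 95 + 20 + 34 + 77 + 89 + 75 = 505
n = 10
Mean = 505/10 = 50.5000

Mean = 50.5000


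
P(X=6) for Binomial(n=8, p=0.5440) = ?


C(8,6) = 28
p^6 = 0.025918
(1-p)^2 = 0.207936
P = 28 * 0.025918 * 0.207936 = 0.1509

P(X=6) = 0.1509


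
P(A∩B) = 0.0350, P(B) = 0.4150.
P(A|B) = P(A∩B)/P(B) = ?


P(A|B) = 0.0350/0.4150 = 0.0843

P(A|B) = 0.0843


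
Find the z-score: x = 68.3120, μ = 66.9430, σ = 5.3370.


z = (68.3120 - 66.9430)/5.3370
= 1.3690/5.3370
= 0.2565

z = 0.2565


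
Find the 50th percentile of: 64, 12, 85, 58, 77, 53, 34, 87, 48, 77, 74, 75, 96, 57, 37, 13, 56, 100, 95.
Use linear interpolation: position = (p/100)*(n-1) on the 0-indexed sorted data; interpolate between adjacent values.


Sorted: 12, 13, 34, 37, 48, 53, 56, 57, 58, 64, 74, 75, 77, 77, 85, 87, 95, 96, 100
n = 19
Index = 50/100 * 18 = 9.0000
Lower = data[9] = 64, Upper = data[10] = 74
P50 = 64 + 0*(10) = 64.0000

P50 = 64.0000


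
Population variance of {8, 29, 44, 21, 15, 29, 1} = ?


Mean = 21.0000
Squared deviations: 169.0000, 64.0000, 529.0000, 0, 36.0000, 64.0000, 400.0000
Sum = 1262.0000
Variance = 1262.0000/7 = 180.2857

Variance = 180.2857


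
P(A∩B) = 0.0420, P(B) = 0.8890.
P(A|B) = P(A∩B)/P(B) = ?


P(A|B) = 0.0420/0.8890 = 0.0472

P(A|B) = 0.0472


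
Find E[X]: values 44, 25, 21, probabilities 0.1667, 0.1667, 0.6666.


E[X] = 44*0.1667 + 25*0.1667 + 21*0.6666
= 7.3348 + 4.1675 + 13.9986
= 25.5009

E[X] = 25.5009


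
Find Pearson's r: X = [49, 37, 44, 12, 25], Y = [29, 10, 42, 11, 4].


Mean X = 33.4000, Mean Y = 19.2000
SD X = 13.395522, SD Y = 14.133648
Cov = 132.920000
r = 132.920000/(13.395522*14.133648) = 0.7021

r = 0.7021


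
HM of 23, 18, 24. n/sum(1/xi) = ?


Sum of reciprocals = 1/23 + 1/18 + 1/24 = 0.140700
HM = 3/0.140700 = 21.3219

HM = 21.3219


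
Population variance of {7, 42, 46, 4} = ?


Mean = 24.7500
Squared deviations: 315.0625, 297.5625, 451.5625, 430.5625
Sum = 1494.7500
Variance = 1494.7500/4 = 373.6875

Variance = 373.6875


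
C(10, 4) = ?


C(10,4) = 10!/(4! × 6!)
= 3628800/(24 × 720)
= 210

C(10,4) = 210


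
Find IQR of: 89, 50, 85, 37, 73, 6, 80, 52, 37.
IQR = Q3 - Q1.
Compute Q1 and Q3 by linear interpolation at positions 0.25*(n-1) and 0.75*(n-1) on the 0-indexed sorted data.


Sorted: 6, 37, 37, 50, 52, 73, 80, 85, 89
Q1 (25th %ile) = 37.0000
Q3 (75th %ile) = 80.0000
IQR = 80.0000 - 37.0000 = 43.0000

IQR = 43.0000


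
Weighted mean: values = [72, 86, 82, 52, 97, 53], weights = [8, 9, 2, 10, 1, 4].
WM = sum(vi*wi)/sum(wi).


Numerator = 72*8 + 86*9 + 82*2 + 52*10 + 97*1 + 53*4 = 2343
Denominator = 8 + 9 + 2 + 10 + 1 + 4 = 34
WM = 2343/34 = 68.9118

WM = 68.9118


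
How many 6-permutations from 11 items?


P(11,6) = 11!/5!
= 39916800/120
= 332640

P(11,6) = 332640


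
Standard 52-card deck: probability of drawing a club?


13 clubs in 52 cards
P = 13/52 = 0.2500

P = 0.2500


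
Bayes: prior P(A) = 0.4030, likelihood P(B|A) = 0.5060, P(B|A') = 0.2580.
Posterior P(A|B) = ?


P(B) = P(B|A)*P(A) + P(B|A')*P(A')
= 0.5060*0.4030 + 0.2580*0.5970
= 0.203918 + 0.154026 = 0.357944
P(A|B) = 0.203918/0.357944 = 0.5697

P(A|B) = 0.5697


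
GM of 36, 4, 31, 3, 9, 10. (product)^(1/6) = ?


Product = 36 × 4 × 31 × 3 × 9 × 10 = 1205280
GM = 1205280^(1/6) = 10.3161

GM = 10.3161


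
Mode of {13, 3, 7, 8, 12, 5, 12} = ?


Frequencies: 3:1, 5:1, 7:1, 8:1, 12:2, 13:1
Max frequency = 2
Mode = 12

Mode = 12


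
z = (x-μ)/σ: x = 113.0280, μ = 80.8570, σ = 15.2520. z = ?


z = (113.0280 - 80.8570)/15.2520
= 32.1710/15.2520
= 2.1093

z = 2.1093


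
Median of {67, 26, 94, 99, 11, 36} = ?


Sorted: 11, 26, 36, 67, 94, 99
n = 6 (even)
Middle values: 36 and 67
Median = (36+67)/2 = 51.5000

Median = 51.5000


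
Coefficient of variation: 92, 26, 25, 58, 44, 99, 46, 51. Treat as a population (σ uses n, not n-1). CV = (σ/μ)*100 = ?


Mean = 55.1250
SD = 25.6731
CV = (25.6731/55.1250)*100 = 46.5726%

CV = 46.5726%


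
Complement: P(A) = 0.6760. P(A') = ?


P(not A) = 1 - 0.6760 = 0.3240

P(not A) = 0.3240


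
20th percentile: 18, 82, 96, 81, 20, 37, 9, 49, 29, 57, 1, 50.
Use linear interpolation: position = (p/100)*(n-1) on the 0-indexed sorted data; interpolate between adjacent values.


Sorted: 1, 9, 18, 20, 29, 37, 49, 50, 57, 81, 82, 96
n = 12
Index = 20/100 * 11 = 2.2000
Lower = data[2] = 18, Upper = data[3] = 20
P20 = 18 + 0.2000*(2) = 18.4000

P20 = 18.4000


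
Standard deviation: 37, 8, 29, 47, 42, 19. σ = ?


Mean = 30.3333
Variance = 181.2222
SD = sqrt(181.2222) = 13.4619

SD = 13.4619


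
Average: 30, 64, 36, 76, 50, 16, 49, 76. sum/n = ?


Sum = 30 + 64 + 36 + 76 + 50 + 16 + 49 + 76 = 397
n = 8
Mean = 397/8 = 49.6250

Mean = 49.6250


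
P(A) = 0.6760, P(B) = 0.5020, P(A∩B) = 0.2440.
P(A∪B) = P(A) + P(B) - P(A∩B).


P(A∪B) = 0.6760 + 0.5020 - 0.2440
= 1.1780 - 0.2440
= 0.9340

P(A∪B) = 0.9340


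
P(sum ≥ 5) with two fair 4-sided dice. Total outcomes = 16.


Total outcomes = 4×4 = 16
Favorable (sum ≥ 5): 10
P = 10/16 = 0.6250

P = 0.6250


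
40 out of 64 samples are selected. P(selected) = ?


P = 40/64 = 0.6250

P = 0.6250


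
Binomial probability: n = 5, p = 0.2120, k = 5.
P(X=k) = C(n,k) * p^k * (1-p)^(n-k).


C(5,5) = 1
p^5 = 0.000428
(1-p)^0 = 1.000000
P = 1 * 0.000428 * 1.000000 = 0.0004

P(X=5) = 0.0004


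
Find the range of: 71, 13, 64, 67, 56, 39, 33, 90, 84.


Max = 90, Min = 13
Range = 90 - 13 = 77

Range = 77


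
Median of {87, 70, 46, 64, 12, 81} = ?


Sorted: 12, 46, 64, 70, 81, 87
n = 6 (even)
Middle values: 64 and 70
Median = (64+70)/2 = 67.0000

Median = 67.0000


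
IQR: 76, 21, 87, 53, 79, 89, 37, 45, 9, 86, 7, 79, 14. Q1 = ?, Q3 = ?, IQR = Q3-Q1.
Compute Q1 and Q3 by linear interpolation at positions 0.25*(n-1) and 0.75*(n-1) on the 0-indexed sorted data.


Sorted: 7, 9, 14, 21, 37, 45, 53, 76, 79, 79, 86, 87, 89
Q1 (25th %ile) = 21.0000
Q3 (75th %ile) = 79.0000
IQR = 79.0000 - 21.0000 = 58.0000

IQR = 58.0000


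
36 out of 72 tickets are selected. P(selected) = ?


P = 36/72 = 0.5000

P = 0.5000


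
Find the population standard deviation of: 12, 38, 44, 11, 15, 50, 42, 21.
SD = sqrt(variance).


Mean = 29.1250
Variance = 223.6094
SD = sqrt(223.6094) = 14.9536

SD = 14.9536


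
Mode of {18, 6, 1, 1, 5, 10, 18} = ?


Frequencies: 1:2, 5:1, 6:1, 10:1, 18:2
Max frequency = 2
Mode = 1, 18

Mode = 1, 18


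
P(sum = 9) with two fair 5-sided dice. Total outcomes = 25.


Total outcomes = 5×5 = 25
Favorable (sum = 9): 2
P = 2/25 = 0.0800

P = 0.0800


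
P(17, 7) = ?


P(17,7) = 17!/10!
= 355687428096000/3628800
= 98017920

P(17,7) = 98017920


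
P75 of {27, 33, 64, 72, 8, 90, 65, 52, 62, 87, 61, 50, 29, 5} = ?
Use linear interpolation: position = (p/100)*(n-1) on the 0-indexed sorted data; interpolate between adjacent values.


Sorted: 5, 8, 27, 29, 33, 50, 52, 61, 62, 64, 65, 72, 87, 90
n = 14
Index = 75/100 * 13 = 9.7500
Lower = data[9] = 64, Upper = data[10] = 65
P75 = 64 + 0.7500*(1) = 64.7500

P75 = 64.7500


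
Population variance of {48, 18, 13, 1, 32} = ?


Mean = 22.4000
Squared deviations: 655.3600, 19.3600, 88.3600, 457.9600, 92.1600
Sum = 1313.2000
Variance = 1313.2000/5 = 262.6400

Variance = 262.6400


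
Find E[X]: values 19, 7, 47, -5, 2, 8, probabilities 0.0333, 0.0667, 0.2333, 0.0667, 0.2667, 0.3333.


E[X] = 19*0.0333 + 7*0.0667 + 47*0.2333 - 5*0.0667 + 2*0.2667 + 8*0.3333
= 0.6327 + 0.4669 + 10.9651 - 0.3335 + 0.5334 + 2.6664
= 14.9310

E[X] = 14.9310


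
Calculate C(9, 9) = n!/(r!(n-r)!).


C(9,9) = 9!/(9! × 0!)
= 362880/(362880 × 1)
= 1

C(9,9) = 1


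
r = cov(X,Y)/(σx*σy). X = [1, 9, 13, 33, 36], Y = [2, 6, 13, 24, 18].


Mean X = 18.4000, Mean Y = 12.6000
SD X = 13.734628, SD Y = 7.939773
Cov = 101.160000
r = 101.160000/(13.734628*7.939773) = 0.9276

r = 0.9276


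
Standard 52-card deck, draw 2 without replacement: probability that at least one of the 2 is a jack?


P(at least one) = 1 - P(none)
P(none) = (48/52) × (47/51) = 0.850679
P(at least one) = 1 - 0.850679 = 0.1493

P = 0.1493


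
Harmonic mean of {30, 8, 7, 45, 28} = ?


Sum of reciprocals = 1/30 + 1/8 + 1/7 + 1/45 + 1/28 = 0.359127
HM = 5/0.359127 = 13.9227

HM = 13.9227


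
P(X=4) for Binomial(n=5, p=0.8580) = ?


C(5,4) = 5
p^4 = 0.541937
(1-p)^1 = 0.142000
P = 5 * 0.541937 * 0.142000 = 0.3848

P(X=4) = 0.3848


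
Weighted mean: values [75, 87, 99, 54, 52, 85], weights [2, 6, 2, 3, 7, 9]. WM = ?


Numerator = 75*2 + 87*6 + 99*2 + 54*3 + 52*7 + 85*9 = 2161
Denominator = 2 + 6 + 2 + 3 + 7 + 9 = 29
WM = 2161/29 = 74.5172

WM = 74.5172


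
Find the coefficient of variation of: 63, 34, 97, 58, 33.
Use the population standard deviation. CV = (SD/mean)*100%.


Mean = 57.0000
SD = 23.4179
CV = (23.4179/57.0000)*100 = 41.0841%

CV = 41.0841%


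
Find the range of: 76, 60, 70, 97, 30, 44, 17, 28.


Max = 97, Min = 17
Range = 97 - 17 = 80

Range = 80


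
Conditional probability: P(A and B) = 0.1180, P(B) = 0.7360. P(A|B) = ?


P(A|B) = 0.1180/0.7360 = 0.1603

P(A|B) = 0.1603


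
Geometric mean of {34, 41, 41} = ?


Product = 34 × 41 × 41 = 57154
GM = 57154^(1/3) = 38.5196

GM = 38.5196


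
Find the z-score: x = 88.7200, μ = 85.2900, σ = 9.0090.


z = (88.7200 - 85.2900)/9.0090
= 3.4300/9.0090
= 0.3807

z = 0.3807


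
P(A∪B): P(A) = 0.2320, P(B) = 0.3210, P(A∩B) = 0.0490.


P(A∪B) = 0.2320 + 0.3210 - 0.0490
= 0.5530 - 0.0490
= 0.5040

P(A∪B) = 0.5040


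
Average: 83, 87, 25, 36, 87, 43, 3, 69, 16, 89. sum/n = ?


Sum = 83 + 87 + 25 + 36 + 87 + 43 + 3 + 69 + 16 + 89 = 538
n = 10
Mean = 538/10 = 53.8000

Mean = 53.8000


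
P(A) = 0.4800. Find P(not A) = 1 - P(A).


P(not A) = 1 - 0.4800 = 0.5200

P(not A) = 0.5200


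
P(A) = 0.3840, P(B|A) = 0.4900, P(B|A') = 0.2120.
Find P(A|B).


P(B) = P(B|A)*P(A) + P(B|A')*P(A')
= 0.4900*0.3840 + 0.2120*0.6160
= 0.188160 + 0.130592 = 0.318752
P(A|B) = 0.188160/0.318752 = 0.5903

P(A|B) = 0.5903


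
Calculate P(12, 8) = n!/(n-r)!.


P(12,8) = 12!/4!
= 479001600/24
= 19958400

P(12,8) = 19958400


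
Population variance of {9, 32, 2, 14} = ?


Mean = 14.2500
Squared deviations: 27.5625, 315.0625, 150.0625, 0.0625
Sum = 492.7500
Variance = 492.7500/4 = 123.1875

Variance = 123.1875


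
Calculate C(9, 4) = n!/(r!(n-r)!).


C(9,4) = 9!/(4! × 5!)
= 362880/(24 × 120)
= 126

C(9,4) = 126


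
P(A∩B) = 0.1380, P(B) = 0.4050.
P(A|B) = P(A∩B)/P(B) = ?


P(A|B) = 0.1380/0.4050 = 0.3407

P(A|B) = 0.3407


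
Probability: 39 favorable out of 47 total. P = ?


P = 39/47 = 0.8298

P = 0.8298


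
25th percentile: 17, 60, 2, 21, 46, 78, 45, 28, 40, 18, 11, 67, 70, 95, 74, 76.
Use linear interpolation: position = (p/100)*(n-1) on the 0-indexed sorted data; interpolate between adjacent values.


Sorted: 2, 11, 17, 18, 21, 28, 40, 45, 46, 60, 67, 70, 74, 76, 78, 95
n = 16
Index = 25/100 * 15 = 3.7500
Lower = data[3] = 18, Upper = data[4] = 21
P25 = 18 + 0.7500*(3) = 20.2500

P25 = 20.2500


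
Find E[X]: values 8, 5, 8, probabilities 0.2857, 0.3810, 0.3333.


E[X] = 8*0.2857 + 5*0.3810 + 8*0.3333
= 2.2856 + 1.9050 + 2.6664
= 6.8570

E[X] = 6.8570


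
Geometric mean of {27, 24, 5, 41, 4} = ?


Product = 27 × 24 × 5 × 41 × 4 = 531360
GM = 531360^(1/5) = 13.9662

GM = 13.9662


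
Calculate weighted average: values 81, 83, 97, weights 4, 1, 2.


Numerator = 81*4 + 83*1 + 97*2 = 601
Denominator = 4 + 1 + 2 = 7
WM = 601/7 = 85.8571

WM = 85.8571


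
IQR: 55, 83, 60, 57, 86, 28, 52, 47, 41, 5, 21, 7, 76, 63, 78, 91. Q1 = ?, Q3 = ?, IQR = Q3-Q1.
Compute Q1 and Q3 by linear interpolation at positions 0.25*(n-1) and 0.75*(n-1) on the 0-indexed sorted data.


Sorted: 5, 7, 21, 28, 41, 47, 52, 55, 57, 60, 63, 76, 78, 83, 86, 91
Q1 (25th %ile) = 37.7500
Q3 (75th %ile) = 76.5000
IQR = 76.5000 - 37.7500 = 38.7500

IQR = 38.7500


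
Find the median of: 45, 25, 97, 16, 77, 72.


Sorted: 16, 25, 45, 72, 77, 97
n = 6 (even)
Middle values: 45 and 72
Median = (45+72)/2 = 58.5000

Median = 58.5000


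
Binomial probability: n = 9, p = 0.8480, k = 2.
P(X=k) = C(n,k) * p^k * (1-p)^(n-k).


C(9,2) = 36
p^2 = 0.719104
(1-p)^7 = 1.874585e-06
P = 36 * 0.719104 * 1.874585e-06 = 4.8529e-05

P(X=2) = 4.8529e-05


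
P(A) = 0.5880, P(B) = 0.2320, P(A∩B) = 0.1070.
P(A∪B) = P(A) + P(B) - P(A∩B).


P(A∪B) = 0.5880 + 0.2320 - 0.1070
= 0.8200 - 0.1070
= 0.7130

P(A∪B) = 0.7130


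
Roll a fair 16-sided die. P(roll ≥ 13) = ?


Favorable outcomes (roll ≥ 13): 4
Total outcomes = 16
P = 4/16 = 0.2500

P = 0.2500


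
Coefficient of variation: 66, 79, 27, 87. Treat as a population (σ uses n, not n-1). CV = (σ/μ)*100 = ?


Mean = 64.7500
SD = 23.0475
CV = (23.0475/64.7500)*100 = 35.5946%

CV = 35.5946%


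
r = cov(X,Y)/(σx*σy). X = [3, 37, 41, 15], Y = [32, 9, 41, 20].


Mean X = 24.0000, Mean Y = 25.5000
SD X = 15.652476, SD Y = 12.093387
Cov = -9.500000
r = -9.500000/(15.652476*12.093387) = -0.0502

r = -0.0502


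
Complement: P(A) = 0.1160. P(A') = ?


P(not A) = 1 - 0.1160 = 0.8840

P(not A) = 0.8840


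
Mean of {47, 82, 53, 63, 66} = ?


Sum = 47 + 82 + 53 + 63 + 66 = 311
n = 5
Mean = 311/5 = 62.2000

Mean = 62.2000


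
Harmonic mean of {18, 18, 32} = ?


Sum of reciprocals = 1/18 + 1/18 + 1/32 = 0.142361
HM = 3/0.142361 = 21.0732

HM = 21.0732


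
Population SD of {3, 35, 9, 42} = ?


Mean = 22.2500
Variance = 274.6875
SD = sqrt(274.6875) = 16.5737

SD = 16.5737


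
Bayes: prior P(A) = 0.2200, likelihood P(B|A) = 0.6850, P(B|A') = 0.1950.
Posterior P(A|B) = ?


P(B) = P(B|A)*P(A) + P(B|A')*P(A')
= 0.6850*0.2200 + 0.1950*0.7800
= 0.150700 + 0.152100 = 0.302800
P(A|B) = 0.150700/0.302800 = 0.4977

P(A|B) = 0.4977


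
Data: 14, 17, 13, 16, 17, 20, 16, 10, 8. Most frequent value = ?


Frequencies: 8:1, 10:1, 13:1, 14:1, 16:2, 17:2, 20:1
Max frequency = 2
Mode = 16, 17

Mode = 16, 17


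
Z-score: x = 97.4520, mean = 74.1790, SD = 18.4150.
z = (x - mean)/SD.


z = (97.4520 - 74.1790)/18.4150
= 23.2730/18.4150
= 1.2638

z = 1.2638


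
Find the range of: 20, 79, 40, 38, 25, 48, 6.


Max = 79, Min = 6
Range = 79 - 6 = 73

Range = 73


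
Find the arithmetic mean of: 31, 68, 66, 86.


Sum = 31 + 68 + 66 + 86 = 251
n = 4
Mean = 251/4 = 62.7500

Mean = 62.7500


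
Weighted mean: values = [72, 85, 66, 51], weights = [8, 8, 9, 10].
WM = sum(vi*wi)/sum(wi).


Numerator = 72*8 + 85*8 + 66*9 + 51*10 = 2360
Denominator = 8 + 8 + 9 + 10 = 35
WM = 2360/35 = 67.4286

WM = 67.4286


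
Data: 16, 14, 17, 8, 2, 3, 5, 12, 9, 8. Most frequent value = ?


Frequencies: 2:1, 3:1, 5:1, 8:2, 9:1, 12:1, 14:1, 16:1, 17:1
Max frequency = 2
Mode = 8

Mode = 8


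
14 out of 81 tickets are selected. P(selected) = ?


P = 14/81 = 0.1728

P = 0.1728


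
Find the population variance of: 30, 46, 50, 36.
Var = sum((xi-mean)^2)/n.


Mean = 40.5000
Squared deviations: 110.2500, 30.2500, 90.2500, 20.2500
Sum = 251.0000
Variance = 251.0000/4 = 62.7500

Variance = 62.7500


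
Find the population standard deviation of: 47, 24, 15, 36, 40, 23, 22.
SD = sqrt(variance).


Mean = 29.5714
Variance = 113.9592
SD = sqrt(113.9592) = 10.6752

SD = 10.6752


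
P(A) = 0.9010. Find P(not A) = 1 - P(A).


P(not A) = 1 - 0.9010 = 0.0990

P(not A) = 0.0990


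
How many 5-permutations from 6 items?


P(6,5) = 6!/1!
= 720/1
= 720

P(6,5) = 720


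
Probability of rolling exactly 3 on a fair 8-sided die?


Favorable outcomes (roll = 3): 1
Total outcomes = 8
P = 1/8 = 0.1250

P = 0.1250


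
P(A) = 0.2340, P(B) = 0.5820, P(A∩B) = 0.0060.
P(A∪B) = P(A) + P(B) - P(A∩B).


P(A∪B) = 0.2340 + 0.5820 - 0.0060
= 0.8160 - 0.0060
= 0.8100

P(A∪B) = 0.8100


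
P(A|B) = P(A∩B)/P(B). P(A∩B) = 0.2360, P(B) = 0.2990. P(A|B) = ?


P(A|B) = 0.2360/0.2990 = 0.7893

P(A|B) = 0.7893


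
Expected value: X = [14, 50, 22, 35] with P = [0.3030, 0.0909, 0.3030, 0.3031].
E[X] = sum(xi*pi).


E[X] = 14*0.3030 + 50*0.0909 + 22*0.3030 + 35*0.3031
= 4.2420 + 4.5450 + 6.6660 + 10.6085
= 26.0615

E[X] = 26.0615


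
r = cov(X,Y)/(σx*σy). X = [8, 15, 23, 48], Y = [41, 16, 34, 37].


Mean X = 23.5000, Mean Y = 32.0000
SD X = 15.107945, SD Y = 9.565563
Cov = 29.500000
r = 29.500000/(15.107945*9.565563) = 0.2041

r = 0.2041


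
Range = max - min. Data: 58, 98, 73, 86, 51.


Max = 98, Min = 51
Range = 98 - 51 = 47

Range = 47


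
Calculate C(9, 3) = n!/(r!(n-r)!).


C(9,3) = 9!/(3! × 6!)
= 362880/(6 × 720)
= 84

C(9,3) = 84


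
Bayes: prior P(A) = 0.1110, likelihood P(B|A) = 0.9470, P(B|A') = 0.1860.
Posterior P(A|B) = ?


P(B) = P(B|A)*P(A) + P(B|A')*P(A')
= 0.9470*0.1110 + 0.1860*0.8890
= 0.105117 + 0.165354 = 0.270471
P(A|B) = 0.105117/0.270471 = 0.3886

P(A|B) = 0.3886


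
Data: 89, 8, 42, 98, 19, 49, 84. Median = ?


Sorted: 8, 19, 42, 49, 84, 89, 98
n = 7 (odd)
Middle value = 49

Median = 49


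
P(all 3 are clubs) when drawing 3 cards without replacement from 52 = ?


P(all clubs) = (13/52) × (12/51) × (11/50)
= 0.0129

P = 0.0129


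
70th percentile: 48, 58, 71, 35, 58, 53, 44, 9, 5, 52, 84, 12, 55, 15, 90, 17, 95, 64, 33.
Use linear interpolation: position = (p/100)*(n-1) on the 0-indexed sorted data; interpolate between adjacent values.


Sorted: 5, 9, 12, 15, 17, 33, 35, 44, 48, 52, 53, 55, 58, 58, 64, 71, 84, 90, 95
n = 19
Index = 70/100 * 18 = 12.6000
Lower = data[12] = 58, Upper = data[13] = 58
P70 = 58 + 0.6000*(0) = 58.0000

P70 = 58.0000


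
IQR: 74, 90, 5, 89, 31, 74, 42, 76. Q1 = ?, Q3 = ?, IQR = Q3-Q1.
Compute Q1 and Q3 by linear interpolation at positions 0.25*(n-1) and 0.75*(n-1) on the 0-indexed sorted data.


Sorted: 5, 31, 42, 74, 74, 76, 89, 90
Q1 (25th %ile) = 39.2500
Q3 (75th %ile) = 79.2500
IQR = 79.2500 - 39.2500 = 40.0000

IQR = 40.0000


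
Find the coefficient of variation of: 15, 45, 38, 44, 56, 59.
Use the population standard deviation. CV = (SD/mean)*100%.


Mean = 42.8333
SD = 14.3691
CV = (14.3691/42.8333)*100 = 33.5466%

CV = 33.5466%


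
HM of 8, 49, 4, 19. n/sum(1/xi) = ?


Sum of reciprocals = 1/8 + 1/49 + 1/4 + 1/19 = 0.448040
HM = 4/0.448040 = 8.9278

HM = 8.9278


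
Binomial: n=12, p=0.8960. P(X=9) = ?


C(12,9) = 220
p^9 = 0.372196
(1-p)^3 = 0.001125
P = 220 * 0.372196 * 0.001125 = 0.0921

P(X=9) = 0.0921


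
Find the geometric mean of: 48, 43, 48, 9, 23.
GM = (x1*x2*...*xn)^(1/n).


Product = 48 × 43 × 48 × 9 × 23 = 20507904
GM = 20507904^(1/5) = 28.9991

GM = 28.9991


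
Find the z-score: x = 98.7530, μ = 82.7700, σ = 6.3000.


z = (98.7530 - 82.7700)/6.3000
= 15.9830/6.3000
= 2.5370

z = 2.5370


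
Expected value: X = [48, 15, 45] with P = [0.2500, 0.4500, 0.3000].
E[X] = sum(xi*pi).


E[X] = 48*0.2500 + 15*0.4500 + 45*0.3000
= 12.0000 + 6.7500 + 13.5000
= 32.2500

E[X] = 32.2500


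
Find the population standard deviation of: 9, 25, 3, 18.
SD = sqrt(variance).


Mean = 13.7500
Variance = 70.6875
SD = sqrt(70.6875) = 8.4076

SD = 8.4076


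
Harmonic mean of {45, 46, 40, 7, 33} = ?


Sum of reciprocals = 1/45 + 1/46 + 1/40 + 1/7 + 1/33 = 0.242122
HM = 5/0.242122 = 20.6508

HM = 20.6508


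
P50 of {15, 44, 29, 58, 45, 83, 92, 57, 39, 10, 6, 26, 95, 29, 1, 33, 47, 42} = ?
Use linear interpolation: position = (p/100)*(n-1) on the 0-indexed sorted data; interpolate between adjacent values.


Sorted: 1, 6, 10, 15, 26, 29, 29, 33, 39, 42, 44, 45, 47, 57, 58, 83, 92, 95
n = 18
Index = 50/100 * 17 = 8.5000
Lower = data[8] = 39, Upper = data[9] = 42
P50 = 39 + 0.5000*(3) = 40.5000

P50 = 40.5000


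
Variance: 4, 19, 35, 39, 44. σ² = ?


Mean = 28.2000
Squared deviations: 585.6400, 84.6400, 46.2400, 116.6400, 249.6400
Sum = 1082.8000
Variance = 1082.8000/5 = 216.5600

Variance = 216.5600


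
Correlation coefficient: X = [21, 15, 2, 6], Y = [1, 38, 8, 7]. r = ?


Mean X = 11.0000, Mean Y = 13.5000
SD X = 7.449832, SD Y = 14.396180
Cov = 13.750000
r = 13.750000/(7.449832*14.396180) = 0.1282

r = 0.1282


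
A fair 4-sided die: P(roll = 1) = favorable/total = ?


Favorable outcomes (roll = 1): 1
Total outcomes = 4
P = 1/4 = 0.2500

P = 0.2500


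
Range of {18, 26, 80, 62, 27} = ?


Max = 80, Min = 18
Range = 80 - 18 = 62

Range = 62


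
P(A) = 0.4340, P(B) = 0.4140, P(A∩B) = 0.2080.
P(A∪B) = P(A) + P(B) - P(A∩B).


P(A∪B) = 0.4340 + 0.4140 - 0.2080
= 0.8480 - 0.2080
= 0.6400

P(A∪B) = 0.6400


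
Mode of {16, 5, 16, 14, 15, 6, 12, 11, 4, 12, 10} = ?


Frequencies: 4:1, 5:1, 6:1, 10:1, 11:1, 12:2, 14:1, 15:1, 16:2
Max frequency = 2
Mode = 12, 16

Mode = 12, 16


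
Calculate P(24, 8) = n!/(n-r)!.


P(24,8) = 24!/16!
= 620448401733239439360000/20922789888000
= 29654190720

P(24,8) = 29654190720


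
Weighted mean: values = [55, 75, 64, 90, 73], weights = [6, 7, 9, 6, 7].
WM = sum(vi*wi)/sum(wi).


Numerator = 55*6 + 75*7 + 64*9 + 90*6 + 73*7 = 2482
Denominator = 6 + 7 + 9 + 6 + 7 = 35
WM = 2482/35 = 70.9143

WM = 70.9143


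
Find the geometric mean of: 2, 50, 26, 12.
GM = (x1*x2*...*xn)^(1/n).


Product = 2 × 50 × 26 × 12 = 31200
GM = 31200^(1/4) = 13.2904

GM = 13.2904


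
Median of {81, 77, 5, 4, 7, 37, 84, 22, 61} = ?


Sorted: 4, 5, 7, 22, 37, 61, 77, 81, 84
n = 9 (odd)
Middle value = 37

Median = 37


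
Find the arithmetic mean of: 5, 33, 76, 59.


Sum = 5 + 33 + 76 + 59 = 173
n = 4
Mean = 173/4 = 43.2500

Mean = 43.2500


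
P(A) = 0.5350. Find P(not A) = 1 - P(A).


P(not A) = 1 - 0.5350 = 0.4650

P(not A) = 0.4650


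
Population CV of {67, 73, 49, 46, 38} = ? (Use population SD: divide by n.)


Mean = 54.6000
SD = 13.2151
CV = (13.2151/54.6000)*100 = 24.2036%

CV = 24.2036%


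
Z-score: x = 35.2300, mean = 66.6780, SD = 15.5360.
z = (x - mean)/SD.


z = (35.2300 - 66.6780)/15.5360
= -31.4480/15.5360
= -2.0242

z = -2.0242


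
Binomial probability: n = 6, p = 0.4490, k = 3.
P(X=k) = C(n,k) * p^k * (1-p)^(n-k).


C(6,3) = 20
p^3 = 0.090519
(1-p)^3 = 0.167284
P = 20 * 0.090519 * 0.167284 = 0.3028

P(X=3) = 0.3028


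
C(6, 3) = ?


C(6,3) = 6!/(3! × 3!)
= 720/(6 × 6)
= 20

C(6,3) = 20


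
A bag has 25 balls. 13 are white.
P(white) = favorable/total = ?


P = 13/25 = 0.5200

P = 0.5200


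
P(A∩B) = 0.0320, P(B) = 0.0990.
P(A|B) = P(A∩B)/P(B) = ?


P(A|B) = 0.0320/0.0990 = 0.3232

P(A|B) = 0.3232


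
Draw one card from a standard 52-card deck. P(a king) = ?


4 kings in 52 cards
P = 4/52 = 0.0769

P = 0.0769


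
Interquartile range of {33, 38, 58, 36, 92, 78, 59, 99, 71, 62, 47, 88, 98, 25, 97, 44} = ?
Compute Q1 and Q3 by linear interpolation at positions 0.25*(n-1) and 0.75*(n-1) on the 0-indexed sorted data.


Sorted: 25, 33, 36, 38, 44, 47, 58, 59, 62, 71, 78, 88, 92, 97, 98, 99
Q1 (25th %ile) = 42.5000
Q3 (75th %ile) = 89.0000
IQR = 89.0000 - 42.5000 = 46.5000

IQR = 46.5000


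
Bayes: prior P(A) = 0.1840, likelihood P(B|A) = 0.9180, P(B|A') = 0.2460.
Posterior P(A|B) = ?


P(B) = P(B|A)*P(A) + P(B|A')*P(A')
= 0.9180*0.1840 + 0.2460*0.8160
= 0.168912 + 0.200736 = 0.369648
P(A|B) = 0.168912/0.369648 = 0.4570

P(A|B) = 0.4570


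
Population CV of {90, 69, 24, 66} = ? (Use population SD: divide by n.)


Mean = 62.2500
SD = 23.9413
CV = (23.9413/62.2500)*100 = 38.4600%

CV = 38.4600%


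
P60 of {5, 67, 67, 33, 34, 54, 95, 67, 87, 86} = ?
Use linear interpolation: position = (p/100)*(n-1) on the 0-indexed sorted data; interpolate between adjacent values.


Sorted: 5, 33, 34, 54, 67, 67, 67, 86, 87, 95
n = 10
Index = 60/100 * 9 = 5.4000
Lower = data[5] = 67, Upper = data[6] = 67
P60 = 67 + 0.4000*(0) = 67.0000

P60 = 67.0000


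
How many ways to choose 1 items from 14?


C(14,1) = 14!/(1! × 13!)
= 87178291200/(1 × 6227020800)
= 14

C(14,1) = 14


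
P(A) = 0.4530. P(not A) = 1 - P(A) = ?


P(not A) = 1 - 0.4530 = 0.5470

P(not A) = 0.5470


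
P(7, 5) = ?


P(7,5) = 7!/2!
= 5040/2
= 2520

P(7,5) = 2520


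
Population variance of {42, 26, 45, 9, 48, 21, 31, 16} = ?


Mean = 29.7500
Squared deviations: 150.0625, 14.0625, 232.5625, 430.5625, 333.0625, 76.5625, 1.5625, 189.0625
Sum = 1427.5000
Variance = 1427.5000/8 = 178.4375

Variance = 178.4375


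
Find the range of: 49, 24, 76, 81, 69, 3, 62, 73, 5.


Max = 81, Min = 3
Range = 81 - 3 = 78

Range = 78


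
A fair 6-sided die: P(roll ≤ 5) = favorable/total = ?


Favorable outcomes (roll ≤ 5): 5
Total outcomes = 6
P = 5/6 = 0.8333

P = 0.8333


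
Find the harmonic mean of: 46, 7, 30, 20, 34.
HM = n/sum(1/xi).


Sum of reciprocals = 1/46 + 1/7 + 1/30 + 1/20 + 1/34 = 0.277341
HM = 5/0.277341 = 18.0283

HM = 18.0283


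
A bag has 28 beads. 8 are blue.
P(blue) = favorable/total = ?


P = 8/28 = 0.2857

P = 0.2857


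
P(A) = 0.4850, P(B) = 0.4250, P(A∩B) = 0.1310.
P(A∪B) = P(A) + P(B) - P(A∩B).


P(A∪B) = 0.4850 + 0.4250 - 0.1310
= 0.9100 - 0.1310
= 0.7790

P(A∪B) = 0.7790


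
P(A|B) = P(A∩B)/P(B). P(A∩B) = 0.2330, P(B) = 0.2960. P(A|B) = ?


P(A|B) = 0.2330/0.2960 = 0.7872

P(A|B) = 0.7872


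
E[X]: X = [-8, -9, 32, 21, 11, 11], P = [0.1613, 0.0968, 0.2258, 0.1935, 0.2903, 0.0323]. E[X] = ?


E[X] = -8*0.1613 - 9*0.0968 + 32*0.2258 + 21*0.1935 + 11*0.2903 + 11*0.0323
= -1.2904 - 0.8712 + 7.2256 + 4.0635 + 3.1933 + 0.3553
= 12.6761

E[X] = 12.6761


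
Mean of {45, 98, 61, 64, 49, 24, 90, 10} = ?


Sum = 45 + 98 + 61 + 64 + 49 + 24 + 90 + 10 = 441
n = 8
Mean = 441/8 = 55.1250

Mean = 55.1250


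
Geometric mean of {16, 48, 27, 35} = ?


Product = 16 × 48 × 27 × 35 = 725760
GM = 725760^(1/4) = 29.1876

GM = 29.1876


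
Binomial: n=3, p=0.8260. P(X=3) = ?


C(3,3) = 1
p^3 = 0.563560
(1-p)^0 = 1.000000
P = 1 * 0.563560 * 1.000000 = 0.5636

P(X=3) = 0.5636


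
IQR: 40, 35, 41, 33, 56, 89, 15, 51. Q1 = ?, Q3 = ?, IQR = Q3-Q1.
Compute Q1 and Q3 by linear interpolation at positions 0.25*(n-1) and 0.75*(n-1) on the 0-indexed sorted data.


Sorted: 15, 33, 35, 40, 41, 51, 56, 89
Q1 (25th %ile) = 34.5000
Q3 (75th %ile) = 52.2500
IQR = 52.2500 - 34.5000 = 17.7500

IQR = 17.7500


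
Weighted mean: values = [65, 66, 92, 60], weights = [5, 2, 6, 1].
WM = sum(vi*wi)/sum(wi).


Numerator = 65*5 + 66*2 + 92*6 + 60*1 = 1069
Denominator = 5 + 2 + 6 + 1 = 14
WM = 1069/14 = 76.3571

WM = 76.3571


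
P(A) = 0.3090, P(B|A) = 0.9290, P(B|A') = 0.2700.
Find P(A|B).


P(B) = P(B|A)*P(A) + P(B|A')*P(A')
= 0.9290*0.3090 + 0.2700*0.6910
= 0.287061 + 0.186570 = 0.473631
P(A|B) = 0.287061/0.473631 = 0.6061

P(A|B) = 0.6061


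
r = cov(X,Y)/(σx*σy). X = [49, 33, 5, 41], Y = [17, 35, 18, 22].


Mean X = 32.0000, Mean Y = 23.0000
SD X = 16.583124, SD Y = 7.176350
Cov = 9.000000
r = 9.000000/(16.583124*7.176350) = 0.0756

r = 0.0756


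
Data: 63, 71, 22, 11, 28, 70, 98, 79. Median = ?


Sorted: 11, 22, 28, 63, 70, 71, 79, 98
n = 8 (even)
Middle values: 63 and 70
Median = (63+70)/2 = 66.5000

Median = 66.5000


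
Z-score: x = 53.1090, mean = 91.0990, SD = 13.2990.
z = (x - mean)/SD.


z = (53.1090 - 91.0990)/13.2990
= -37.9900/13.2990
= -2.8566

z = -2.8566


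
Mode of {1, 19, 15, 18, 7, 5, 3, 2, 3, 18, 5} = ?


Frequencies: 1:1, 2:1, 3:2, 5:2, 7:1, 15:1, 18:2, 19:1
Max frequency = 2
Mode = 3, 5, 18

Mode = 3, 5, 18


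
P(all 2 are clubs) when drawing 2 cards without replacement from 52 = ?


P(all clubs) = (13/52) × (12/51)
= 0.0588

P = 0.0588


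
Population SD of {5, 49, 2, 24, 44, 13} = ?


Mean = 22.8333
Variance = 330.4722
SD = sqrt(330.4722) = 18.1789

SD = 18.1789


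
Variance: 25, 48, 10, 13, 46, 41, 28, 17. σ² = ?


Mean = 28.5000
Squared deviations: 12.2500, 380.2500, 342.2500, 240.2500, 306.2500, 156.2500, 0.2500, 132.2500
Sum = 1570.0000
Variance = 1570.0000/8 = 196.2500

Variance = 196.2500


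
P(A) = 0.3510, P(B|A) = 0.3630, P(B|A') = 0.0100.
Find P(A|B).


P(B) = P(B|A)*P(A) + P(B|A')*P(A')
= 0.3630*0.3510 + 0.0100*0.6490
= 0.127413 + 0.006490 = 0.133903
P(A|B) = 0.127413/0.133903 = 0.9515

P(A|B) = 0.9515


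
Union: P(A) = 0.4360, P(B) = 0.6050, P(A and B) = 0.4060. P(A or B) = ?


P(A∪B) = 0.4360 + 0.6050 - 0.4060
= 1.0410 - 0.4060
= 0.6350

P(A∪B) = 0.6350


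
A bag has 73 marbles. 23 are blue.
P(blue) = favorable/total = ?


P = 23/73 = 0.3151

P = 0.3151


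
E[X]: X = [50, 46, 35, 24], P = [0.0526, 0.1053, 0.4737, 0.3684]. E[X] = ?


E[X] = 50*0.0526 + 46*0.1053 + 35*0.4737 + 24*0.3684
= 2.6300 + 4.8438 + 16.5795 + 8.8416
= 32.8949

E[X] = 32.8949


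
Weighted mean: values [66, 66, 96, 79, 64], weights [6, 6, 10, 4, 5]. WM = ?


Numerator = 66*6 + 66*6 + 96*10 + 79*4 + 64*5 = 2388
Denominator = 6 + 6 + 10 + 4 + 5 = 31
WM = 2388/31 = 77.0323

WM = 77.0323


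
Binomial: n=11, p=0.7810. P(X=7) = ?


C(11,7) = 330
p^7 = 0.177238
(1-p)^4 = 0.002300
P = 330 * 0.177238 * 0.002300 = 0.1345

P(X=7) = 0.1345


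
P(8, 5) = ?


P(8,5) = 8!/3!
= 40320/6
= 6720

P(8,5) = 6720


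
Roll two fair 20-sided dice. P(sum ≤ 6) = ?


Total outcomes = 20×20 = 400
Favorable (sum ≤ 6): 15
P = 15/400 = 0.0375

P = 0.0375


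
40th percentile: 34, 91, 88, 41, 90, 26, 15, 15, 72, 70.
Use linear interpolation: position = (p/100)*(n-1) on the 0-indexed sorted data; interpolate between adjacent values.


Sorted: 15, 15, 26, 34, 41, 70, 72, 88, 90, 91
n = 10
Index = 40/100 * 9 = 3.6000
Lower = data[3] = 34, Upper = data[4] = 41
P40 = 34 + 0.6000*(7) = 38.2000

P40 = 38.2000


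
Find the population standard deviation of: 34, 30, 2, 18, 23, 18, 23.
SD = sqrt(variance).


Mean = 21.1429
Variance = 90.9796
SD = sqrt(90.9796) = 9.5383

SD = 9.5383


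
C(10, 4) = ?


C(10,4) = 10!/(4! × 6!)
= 3628800/(24 × 720)
= 210

C(10,4) = 210


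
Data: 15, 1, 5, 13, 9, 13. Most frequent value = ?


Frequencies: 1:1, 5:1, 9:1, 13:2, 15:1
Max frequency = 2
Mode = 13

Mode = 13


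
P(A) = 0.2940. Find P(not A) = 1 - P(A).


P(not A) = 1 - 0.2940 = 0.7060

P(not A) = 0.7060


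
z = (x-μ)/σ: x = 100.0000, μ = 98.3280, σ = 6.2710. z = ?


z = (100.0000 - 98.3280)/6.2710
= 1.6720/6.2710
= 0.2666

z = 0.2666


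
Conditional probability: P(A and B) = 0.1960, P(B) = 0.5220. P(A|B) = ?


P(A|B) = 0.1960/0.5220 = 0.3755

P(A|B) = 0.3755


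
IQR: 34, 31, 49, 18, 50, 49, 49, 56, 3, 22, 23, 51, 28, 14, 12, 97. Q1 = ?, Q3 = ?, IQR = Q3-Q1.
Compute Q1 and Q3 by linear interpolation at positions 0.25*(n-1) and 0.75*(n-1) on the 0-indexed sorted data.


Sorted: 3, 12, 14, 18, 22, 23, 28, 31, 34, 49, 49, 49, 50, 51, 56, 97
Q1 (25th %ile) = 21.0000
Q3 (75th %ile) = 49.2500
IQR = 49.2500 - 21.0000 = 28.2500

IQR = 28.2500


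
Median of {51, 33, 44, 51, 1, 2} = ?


Sorted: 1, 2, 33, 44, 51, 51
n = 6 (even)
Middle values: 33 and 44
Median = (33+44)/2 = 38.5000

Median = 38.5000


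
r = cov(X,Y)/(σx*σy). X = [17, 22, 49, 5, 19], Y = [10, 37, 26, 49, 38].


Mean X = 22.4000, Mean Y = 32.0000
SD X = 14.499655, SD Y = 13.190906
Cov = -71.800000
r = -71.800000/(14.499655*13.190906) = -0.3754

r = -0.3754


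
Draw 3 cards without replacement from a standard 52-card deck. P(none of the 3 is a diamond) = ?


P(no diamonds) = (39/52) × (38/51) × (37/50)
= 0.4135

P = 0.4135


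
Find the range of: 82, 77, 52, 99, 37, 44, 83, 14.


Max = 99, Min = 14
Range = 99 - 14 = 85

Range = 85


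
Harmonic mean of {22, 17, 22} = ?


Sum of reciprocals = 1/22 + 1/17 + 1/22 = 0.149733
HM = 3/0.149733 = 20.0357

HM = 20.0357


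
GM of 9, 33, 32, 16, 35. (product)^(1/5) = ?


Product = 9 × 33 × 32 × 16 × 35 = 5322240
GM = 5322240^(1/5) = 22.1421

GM = 22.1421
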